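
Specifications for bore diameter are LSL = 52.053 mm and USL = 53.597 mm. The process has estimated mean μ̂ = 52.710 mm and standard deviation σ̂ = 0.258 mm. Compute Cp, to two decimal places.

Cp = (USL − LSL) / (6σ̂) = (53.597 − 52.053) / (6 × 0.258) = 1.5440 / 1.5480 = 0.9974

1.00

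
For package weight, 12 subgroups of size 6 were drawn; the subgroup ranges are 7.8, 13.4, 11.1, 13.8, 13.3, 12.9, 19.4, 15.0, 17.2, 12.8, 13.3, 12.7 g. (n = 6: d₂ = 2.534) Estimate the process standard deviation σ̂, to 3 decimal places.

5.351

R̄ = (7.8 + 13.4 + 11.1 + 13.8 + 13.3 + 12.9 + 19.4 + 15.0 + 17.2 + 12.8 + 13.3 + 12.7) / 12 = 13.5583
σ̂ = R̄ / d₂ = 13.5583 / 2.534 = 5.3506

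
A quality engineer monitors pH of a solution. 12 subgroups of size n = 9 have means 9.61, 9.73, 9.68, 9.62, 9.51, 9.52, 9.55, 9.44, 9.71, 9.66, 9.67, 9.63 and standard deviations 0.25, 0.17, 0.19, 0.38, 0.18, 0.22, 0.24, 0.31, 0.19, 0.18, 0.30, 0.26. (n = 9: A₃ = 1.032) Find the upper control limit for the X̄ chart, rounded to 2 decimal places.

X̄̄ = (9.61 + 9.73 + 9.68 + 9.62 + 9.51 + 9.52 + 9.55 + 9.44 + 9.71 + 9.66 + 9.67 + 9.63) / 12 = 9.6108
s̄ = (0.25 + 0.17 + 0.19 + 0.38 + 0.18 + 0.22 + 0.24 + 0.31 + 0.19 + 0.18 + 0.30 + 0.26) / 12 = 0.2392
UCL = X̄̄ + A₃·s̄ = 9.6108 + 1.032 × 0.2392 = 9.8577

9.86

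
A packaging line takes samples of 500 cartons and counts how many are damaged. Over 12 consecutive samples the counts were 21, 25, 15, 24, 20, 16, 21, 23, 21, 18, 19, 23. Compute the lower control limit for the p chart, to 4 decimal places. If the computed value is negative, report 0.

0.0144

p̄ = Σdᵢ / (k·n) = 246 / (12 × 500) = 0.04100
LCL = p̄ − 3·√(p̄(1−p̄)/n) = 0.04100 − 3 × 0.00887 = 0.01440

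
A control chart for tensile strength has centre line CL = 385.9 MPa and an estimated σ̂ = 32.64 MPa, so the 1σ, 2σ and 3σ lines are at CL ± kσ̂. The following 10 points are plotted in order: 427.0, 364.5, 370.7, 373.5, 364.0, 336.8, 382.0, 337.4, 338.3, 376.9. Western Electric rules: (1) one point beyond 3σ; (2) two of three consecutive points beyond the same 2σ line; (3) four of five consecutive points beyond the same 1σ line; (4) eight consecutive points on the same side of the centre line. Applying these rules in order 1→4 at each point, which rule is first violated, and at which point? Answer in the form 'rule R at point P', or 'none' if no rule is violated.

rule 4 at point 9

Zone of each point (C = within 1σ̂, B = 1σ̂–2σ̂, A = 2σ̂–3σ̂, * = beyond 3σ̂; sign = side of CL): 1:+B, 2:-C, 3:-C, 4:-C, 5:-C, 6:-B, 7:-C, 8:-B, 9:-B, 10:-C
Rule 4 (eight consecutive points on the same side of the centre line) is satisfied at point 9.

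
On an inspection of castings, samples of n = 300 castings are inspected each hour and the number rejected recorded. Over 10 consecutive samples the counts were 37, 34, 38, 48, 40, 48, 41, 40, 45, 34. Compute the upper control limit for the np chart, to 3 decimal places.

58.256

p̄ = Σdᵢ / (k·n) = 405 / (10 × 300) = 0.13500
UCL = np̄ + 3·√(np̄(1−p̄)) = 40.5000 + 3 × √(40.5000×0.86500) = 40.5000 + 3 × 5.9188 = 58.2565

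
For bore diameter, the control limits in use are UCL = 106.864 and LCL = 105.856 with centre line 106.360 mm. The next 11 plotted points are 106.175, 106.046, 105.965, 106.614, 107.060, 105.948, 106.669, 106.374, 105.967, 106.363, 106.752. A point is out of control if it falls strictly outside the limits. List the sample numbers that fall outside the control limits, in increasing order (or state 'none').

5

Compare each point to [105.856, 106.864]: sample 5 = 107.060 > UCL.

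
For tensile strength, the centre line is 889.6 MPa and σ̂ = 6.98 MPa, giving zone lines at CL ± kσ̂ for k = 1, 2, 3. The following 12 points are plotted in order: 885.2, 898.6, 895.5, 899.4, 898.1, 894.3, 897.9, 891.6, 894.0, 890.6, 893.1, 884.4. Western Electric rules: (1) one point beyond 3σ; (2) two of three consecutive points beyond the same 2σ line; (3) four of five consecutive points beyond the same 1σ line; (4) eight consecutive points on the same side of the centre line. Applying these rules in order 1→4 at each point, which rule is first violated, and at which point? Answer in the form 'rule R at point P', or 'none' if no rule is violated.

rule 4 at point 9

Zone of each point (C = within 1σ̂, B = 1σ̂–2σ̂, A = 2σ̂–3σ̂, * = beyond 3σ̂; sign = side of CL): 1:-C, 2:+B, 3:+C, 4:+B, 5:+B, 6:+C, 7:+B, 8:+C, 9:+C, 10:+C, 11:+C, 12:-C
Rule 4 (eight consecutive points on the same side of the centre line) is satisfied at point 9.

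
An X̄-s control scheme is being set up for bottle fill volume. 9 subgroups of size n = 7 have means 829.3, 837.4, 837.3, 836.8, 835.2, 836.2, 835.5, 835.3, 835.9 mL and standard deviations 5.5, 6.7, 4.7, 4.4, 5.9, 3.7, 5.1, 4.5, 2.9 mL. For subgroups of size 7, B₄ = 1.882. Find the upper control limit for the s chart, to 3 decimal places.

9.075

s̄ = (5.5 + 6.7 + 4.7 + 4.4 + 5.9 + 3.7 + 5.1 + 4.5 + 2.9) / 9 = 4.8222
UCL_s = B₄·s̄ = 1.882 × 4.8222 = 9.0754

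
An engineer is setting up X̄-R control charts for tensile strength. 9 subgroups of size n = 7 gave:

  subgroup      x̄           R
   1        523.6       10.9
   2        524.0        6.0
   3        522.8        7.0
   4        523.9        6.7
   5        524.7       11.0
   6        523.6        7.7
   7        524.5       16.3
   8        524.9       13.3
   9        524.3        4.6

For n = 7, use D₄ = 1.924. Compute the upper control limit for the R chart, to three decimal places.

R̄ = (10.9 + 6.0 + 7.0 + 6.7 + 11.0 + 7.7 + 16.3 + 13.3 + 4.6) / 9 = 83.5000 / 9 = 9.2778
UCL_R = D₄·R̄ = 1.924 × 9.2778 = 17.8504

17.850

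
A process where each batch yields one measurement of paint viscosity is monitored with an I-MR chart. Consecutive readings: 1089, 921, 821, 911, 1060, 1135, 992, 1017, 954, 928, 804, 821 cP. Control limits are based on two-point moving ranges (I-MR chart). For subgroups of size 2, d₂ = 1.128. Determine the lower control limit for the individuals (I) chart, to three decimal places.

X̄ = (1089 + 921 + 821 + 911 + 1060 + 1135 + 992 + 1017 + 954 + 928 + 804 + 821) / 12 = 954.4167
Moving ranges: 168, 100, 90, 149, 75, 143, 25, 63, 26, 124, 17; M̄R̄ = 980.0000 / 11 = 89.0909
LCL = X̄ − 3·M̄R̄/d₂ = 954.4167 − 3 × 89.0909 / 1.128 = 717.4728

717.473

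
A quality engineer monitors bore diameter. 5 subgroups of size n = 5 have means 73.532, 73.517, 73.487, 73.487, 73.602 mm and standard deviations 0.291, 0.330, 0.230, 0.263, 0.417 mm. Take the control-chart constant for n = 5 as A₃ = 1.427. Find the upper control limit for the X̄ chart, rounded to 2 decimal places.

73.96

X̄̄ = (73.532 + 73.517 + 73.487 + 73.487 + 73.602) / 5 = 73.5250
s̄ = (0.291 + 0.330 + 0.230 + 0.263 + 0.417) / 5 = 0.3062
UCL = X̄̄ + A₃·s̄ = 73.5250 + 1.427 × 0.3062 = 73.9619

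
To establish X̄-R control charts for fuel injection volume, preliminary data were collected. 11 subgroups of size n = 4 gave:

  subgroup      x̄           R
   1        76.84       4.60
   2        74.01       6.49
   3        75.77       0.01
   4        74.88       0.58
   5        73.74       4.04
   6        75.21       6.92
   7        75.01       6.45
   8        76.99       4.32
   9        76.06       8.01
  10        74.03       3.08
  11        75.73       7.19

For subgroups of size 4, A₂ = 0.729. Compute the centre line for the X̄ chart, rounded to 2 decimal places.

75.30

X̄̄ = (76.84 + 74.01 + 75.77 + 74.88 + 73.74 + 75.21 + 75.01 + 76.99 + 76.06 + 74.03 + 75.73) / 11 = 828.2700 / 11 = 75.2973
CL = X̄̄ = 75.2973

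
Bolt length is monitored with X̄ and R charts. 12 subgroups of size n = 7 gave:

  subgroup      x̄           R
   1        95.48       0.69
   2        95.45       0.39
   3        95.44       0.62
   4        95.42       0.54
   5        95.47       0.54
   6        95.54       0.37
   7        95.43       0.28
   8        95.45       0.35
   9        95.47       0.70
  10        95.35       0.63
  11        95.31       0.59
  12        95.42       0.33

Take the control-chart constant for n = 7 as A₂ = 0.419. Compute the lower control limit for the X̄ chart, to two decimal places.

95.23

X̄̄ = (95.48 + 95.45 + 95.44 + 95.42 + 95.47 + 95.54 + 95.43 + 95.45 + 95.47 + 95.35 + 95.31 + 95.42) / 12 = 1145.2300 / 12 = 95.4358
R̄ = (0.69 + 0.39 + 0.62 + 0.54 + 0.54 + 0.37 + 0.28 + 0.35 + 0.70 + 0.63 + 0.59 + 0.33) / 12 = 6.0300 / 12 = 0.5025
LCL = X̄̄ − A₂·R̄ = 95.4358 − 0.419 × 0.5025 = 95.2253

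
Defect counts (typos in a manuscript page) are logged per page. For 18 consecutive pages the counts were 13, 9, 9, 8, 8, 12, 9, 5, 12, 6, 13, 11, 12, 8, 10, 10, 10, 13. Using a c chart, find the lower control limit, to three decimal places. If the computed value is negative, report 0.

0.455

c̄ = (13 + 9 + 9 + 8 + 8 + 12 + 9 + 5 + 12 + 6 + 13 + 11 + 12 + 8 + 10 + 10 + 10 + 13) / 18 = 178 / 18 = 9.8889
LCL = c̄ − 3√c̄ = 9.8889 − 3 × 3.1447 = 0.4549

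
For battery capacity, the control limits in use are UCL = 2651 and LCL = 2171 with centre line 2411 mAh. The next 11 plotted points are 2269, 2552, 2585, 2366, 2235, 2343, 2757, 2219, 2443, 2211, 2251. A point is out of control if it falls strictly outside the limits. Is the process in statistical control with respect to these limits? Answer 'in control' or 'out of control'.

out of control

Compare each point to [2171, 2651]: sample 7 = 2757 > UCL.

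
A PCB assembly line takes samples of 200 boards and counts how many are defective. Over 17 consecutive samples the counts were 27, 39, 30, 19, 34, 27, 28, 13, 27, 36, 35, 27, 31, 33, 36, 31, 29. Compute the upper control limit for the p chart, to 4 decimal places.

0.2229

p̄ = Σdᵢ / (k·n) = 502 / (17 × 200) = 0.14765
UCL = p̄ + 3·√(p̄(1−p̄)/n) = 0.14765 + 3 × √(0.14765×0.85235/200) = 0.14765 + 3 × 0.02508 = 0.22290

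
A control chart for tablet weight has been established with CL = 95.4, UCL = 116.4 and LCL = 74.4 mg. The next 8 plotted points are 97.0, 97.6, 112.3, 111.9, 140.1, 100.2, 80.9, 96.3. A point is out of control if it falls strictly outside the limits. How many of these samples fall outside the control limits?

Compare each point to [74.4, 116.4]: sample 5 = 140.1 > UCL.

1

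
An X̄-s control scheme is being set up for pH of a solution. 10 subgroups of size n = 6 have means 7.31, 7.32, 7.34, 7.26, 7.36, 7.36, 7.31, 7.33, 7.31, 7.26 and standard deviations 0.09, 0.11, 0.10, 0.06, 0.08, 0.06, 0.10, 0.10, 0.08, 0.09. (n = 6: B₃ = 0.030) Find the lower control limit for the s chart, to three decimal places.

0.003

s̄ = (0.09 + 0.11 + 0.10 + 0.06 + 0.08 + 0.06 + 0.10 + 0.10 + 0.08 + 0.09) / 10 = 0.0870
LCL_s = B₃·s̄ = 0.030 × 0.0870 = 0.0026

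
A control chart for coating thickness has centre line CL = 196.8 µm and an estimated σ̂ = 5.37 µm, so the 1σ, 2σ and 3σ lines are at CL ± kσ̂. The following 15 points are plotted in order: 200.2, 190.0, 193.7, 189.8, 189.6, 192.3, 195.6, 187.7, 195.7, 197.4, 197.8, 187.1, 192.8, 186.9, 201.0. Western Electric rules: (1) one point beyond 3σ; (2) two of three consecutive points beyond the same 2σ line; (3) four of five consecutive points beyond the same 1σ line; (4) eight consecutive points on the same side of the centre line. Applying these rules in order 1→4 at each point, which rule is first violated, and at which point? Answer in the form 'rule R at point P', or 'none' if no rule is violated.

Zone of each point (C = within 1σ̂, B = 1σ̂–2σ̂, A = 2σ̂–3σ̂, * = beyond 3σ̂; sign = side of CL): 1:+C, 2:-B, 3:-C, 4:-B, 5:-B, 6:-C, 7:-C, 8:-B, 9:-C, 10:+C, 11:+C, 12:-B, 13:-C, 14:-B, 15:+C
Rule 4 (eight consecutive points on the same side of the centre line) is satisfied at point 9.

rule 4 at point 9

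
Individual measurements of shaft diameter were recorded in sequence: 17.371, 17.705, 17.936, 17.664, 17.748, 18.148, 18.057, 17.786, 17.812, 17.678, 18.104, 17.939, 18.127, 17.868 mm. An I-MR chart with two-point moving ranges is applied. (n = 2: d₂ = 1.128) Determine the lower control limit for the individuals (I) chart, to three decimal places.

X̄ = (17.371 + 17.705 + 17.936 + 17.664 + 17.748 + 18.148 + 18.057 + 17.786 + 17.812 + 17.678 + 18.104 + 17.939 + 18.127 + 17.868) / 14 = 17.8531
Moving ranges: 0.334, 0.231, 0.272, 0.084, 0.400, 0.091, 0.271, 0.026, 0.134, 0.426, 0.165, 0.188, 0.259; M̄R̄ = 2.8810 / 13 = 0.2216
LCL = X̄ − 3·M̄R̄/d₂ = 17.8531 − 3 × 0.2216 / 1.128 = 17.2637

17.264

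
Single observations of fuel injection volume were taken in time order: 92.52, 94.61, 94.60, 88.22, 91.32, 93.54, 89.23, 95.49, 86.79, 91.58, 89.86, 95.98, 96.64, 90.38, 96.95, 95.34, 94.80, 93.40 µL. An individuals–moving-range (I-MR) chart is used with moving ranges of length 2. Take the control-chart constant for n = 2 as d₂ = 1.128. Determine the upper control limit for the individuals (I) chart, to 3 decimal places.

102.663

X̄ = (92.52 + 94.61 + 94.60 + 88.22 + 91.32 + 93.54 + 89.23 + 95.49 + 86.79 + 91.58 + 89.86 + 95.98 + 96.64 + 90.38 + 96.95 + 95.34 + 94.80 + 93.40) / 18 = 92.8472
Moving ranges: 2.09, 0.01, 6.38, 3.10, 2.22, 4.31, 6.26, 8.70, 4.79, 1.72, 6.12, 0.66, 6.26, 6.57, 1.61, 0.54, 1.40; M̄R̄ = 62.7400 / 17 = 3.6906
UCL = X̄ + 3·M̄R̄/d₂ = 92.8472 + 3 × 3.6906 / 1.128 = 102.6626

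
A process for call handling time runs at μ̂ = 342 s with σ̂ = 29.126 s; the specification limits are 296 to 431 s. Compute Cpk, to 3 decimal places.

Cpu = (USL − μ̂) / (3σ̂) = (431 − 342) / (3 × 29.126) = 1.0186; Cpl = (μ̂ − LSL) / (3σ̂) = (342 − 296) / (3 × 29.126) = 0.5264; Cpk = min(Cpu, Cpl) = 0.5264

0.526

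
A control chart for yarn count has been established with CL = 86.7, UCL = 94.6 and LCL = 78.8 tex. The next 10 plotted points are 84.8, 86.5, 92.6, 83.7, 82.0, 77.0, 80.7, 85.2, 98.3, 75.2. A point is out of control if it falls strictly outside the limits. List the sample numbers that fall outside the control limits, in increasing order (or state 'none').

6, 9, 10

Compare each point to [78.8, 94.6]: sample 6 = 77.0 < LCL; sample 9 = 98.3 > UCL; sample 10 = 75.2 < LCL.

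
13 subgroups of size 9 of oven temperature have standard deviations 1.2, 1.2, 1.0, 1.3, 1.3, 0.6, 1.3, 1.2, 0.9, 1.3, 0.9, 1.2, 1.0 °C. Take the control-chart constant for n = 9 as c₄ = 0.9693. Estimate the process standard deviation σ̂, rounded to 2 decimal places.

s̄ = (1.2 + 1.2 + 1.0 + 1.3 + 1.3 + 0.6 + 1.3 + 1.2 + 0.9 + 1.3 + 0.9 + 1.2 + 1.0) / 13 = 1.1077
σ̂ = s̄ / c₄ = 1.1077 / 0.9693 = 1.1428

1.14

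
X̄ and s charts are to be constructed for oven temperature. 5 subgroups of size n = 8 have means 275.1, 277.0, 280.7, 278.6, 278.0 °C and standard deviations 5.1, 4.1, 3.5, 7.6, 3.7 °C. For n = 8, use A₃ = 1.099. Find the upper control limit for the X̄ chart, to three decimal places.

X̄̄ = (275.1 + 277.0 + 280.7 + 278.6 + 278.0) / 5 = 277.8800
s̄ = (5.1 + 4.1 + 3.5 + 7.6 + 3.7) / 5 = 4.8000
UCL = X̄̄ + A₃·s̄ = 277.8800 + 1.099 × 4.8000 = 283.1552

283.155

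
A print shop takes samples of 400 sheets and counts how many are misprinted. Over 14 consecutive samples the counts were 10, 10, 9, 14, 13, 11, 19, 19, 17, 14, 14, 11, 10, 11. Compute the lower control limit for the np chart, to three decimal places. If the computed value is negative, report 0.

2.361

p̄ = Σdᵢ / (k·n) = 182 / (14 × 400) = 0.03250
LCL = np̄ − 3·√(np̄(1−p̄)) = 13.0000 − 3 × 3.5465 = 2.3606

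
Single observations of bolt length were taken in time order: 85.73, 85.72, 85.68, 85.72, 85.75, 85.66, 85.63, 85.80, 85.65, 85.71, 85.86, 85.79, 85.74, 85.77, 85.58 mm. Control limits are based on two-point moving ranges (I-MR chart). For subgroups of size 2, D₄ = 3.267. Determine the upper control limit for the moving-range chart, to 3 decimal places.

Moving ranges: 0.01, 0.04, 0.04, 0.03, 0.09, 0.03, 0.17, 0.15, 0.06, 0.15, 0.07, 0.05, 0.03, 0.19; M̄R̄ = 1.1100 / 14 = 0.0793
UCL_MR = D₄·M̄R̄ = 3.267 × 0.0793 = 0.2590

0.259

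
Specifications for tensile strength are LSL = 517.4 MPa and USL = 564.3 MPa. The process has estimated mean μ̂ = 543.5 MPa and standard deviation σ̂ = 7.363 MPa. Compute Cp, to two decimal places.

1.06

Cp = (USL − LSL) / (6σ̂) = (564.3 − 517.4) / (6 × 7.363) = 46.9000 / 44.1780 = 1.0616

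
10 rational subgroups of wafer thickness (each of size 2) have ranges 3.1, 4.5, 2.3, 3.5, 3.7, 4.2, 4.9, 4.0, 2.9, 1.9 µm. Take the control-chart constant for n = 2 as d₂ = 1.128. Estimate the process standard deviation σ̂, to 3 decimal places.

3.103

R̄ = (3.1 + 4.5 + 2.3 + 3.5 + 3.7 + 4.2 + 4.9 + 4.0 + 2.9 + 1.9) / 10 = 3.5000
σ̂ = R̄ / d₂ = 3.5000 / 1.128 = 3.1028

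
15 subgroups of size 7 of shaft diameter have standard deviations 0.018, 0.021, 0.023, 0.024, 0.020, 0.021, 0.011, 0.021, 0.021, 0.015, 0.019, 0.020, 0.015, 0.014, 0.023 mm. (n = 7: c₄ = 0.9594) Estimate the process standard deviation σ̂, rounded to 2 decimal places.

s̄ = (0.018 + 0.021 + 0.023 + 0.024 + 0.020 + 0.021 + 0.011 + 0.021 + 0.021 + 0.015 + 0.019 + 0.020 + 0.015 + 0.014 + 0.023) / 15 = 0.0191
σ̂ = s̄ / c₄ = 0.0191 / 0.9594 = 0.0199

0.02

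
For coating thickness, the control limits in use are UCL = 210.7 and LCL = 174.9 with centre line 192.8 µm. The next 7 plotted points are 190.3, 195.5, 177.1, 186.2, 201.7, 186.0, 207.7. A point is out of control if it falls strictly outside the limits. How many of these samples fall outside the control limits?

0

All 7 points lie within [174.9, 210.7].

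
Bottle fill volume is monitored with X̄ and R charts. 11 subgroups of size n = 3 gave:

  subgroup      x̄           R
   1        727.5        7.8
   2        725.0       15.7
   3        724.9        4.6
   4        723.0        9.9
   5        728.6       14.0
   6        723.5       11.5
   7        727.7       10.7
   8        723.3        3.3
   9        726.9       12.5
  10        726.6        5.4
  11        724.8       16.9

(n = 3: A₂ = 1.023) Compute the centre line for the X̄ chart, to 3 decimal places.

725.618

X̄̄ = (727.5 + 725.0 + 724.9 + 723.0 + 728.6 + 723.5 + 727.7 + 723.3 + 726.9 + 726.6 + 724.8) / 11 = 7981.8000 / 11 = 725.6182
CL = X̄̄ = 725.6182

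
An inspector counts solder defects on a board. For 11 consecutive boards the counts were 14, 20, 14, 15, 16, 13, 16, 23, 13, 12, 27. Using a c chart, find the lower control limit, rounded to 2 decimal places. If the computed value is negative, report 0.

4.40

c̄ = (14 + 20 + 14 + 15 + 16 + 13 + 16 + 23 + 13 + 12 + 27) / 11 = 183 / 11 = 16.6364
LCL = c̄ − 3√c̄ = 16.6364 − 3 × 4.0788 = 4.4001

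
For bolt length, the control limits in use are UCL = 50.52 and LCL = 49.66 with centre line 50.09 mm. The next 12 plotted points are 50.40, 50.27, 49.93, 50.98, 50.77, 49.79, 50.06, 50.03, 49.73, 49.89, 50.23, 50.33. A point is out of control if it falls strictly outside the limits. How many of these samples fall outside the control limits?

2

Compare each point to [49.66, 50.52]: sample 4 = 50.98 > UCL; sample 5 = 50.77 > UCL.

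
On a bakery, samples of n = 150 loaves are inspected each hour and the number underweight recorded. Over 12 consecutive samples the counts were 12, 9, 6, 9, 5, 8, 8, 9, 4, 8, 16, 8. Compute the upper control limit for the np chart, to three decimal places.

p̄ = Σdᵢ / (k·n) = 102 / (12 × 150) = 0.05667
UCL = np̄ + 3·√(np̄(1−p̄)) = 8.5000 + 3 × √(8.5000×0.94333) = 8.5000 + 3 × 2.8317 = 16.9950

16.995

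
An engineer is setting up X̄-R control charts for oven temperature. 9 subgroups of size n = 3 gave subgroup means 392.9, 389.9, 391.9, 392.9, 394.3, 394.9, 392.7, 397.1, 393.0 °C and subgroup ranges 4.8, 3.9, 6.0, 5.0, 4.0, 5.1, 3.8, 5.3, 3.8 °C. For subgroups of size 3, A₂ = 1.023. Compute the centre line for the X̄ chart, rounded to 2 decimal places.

393.29

X̄̄ = (392.9 + 389.9 + 391.9 + 392.9 + 394.3 + 394.9 + 392.7 + 397.1 + 393.0) / 9 = 3539.6000 / 9 = 393.2889
CL = X̄̄ = 393.2889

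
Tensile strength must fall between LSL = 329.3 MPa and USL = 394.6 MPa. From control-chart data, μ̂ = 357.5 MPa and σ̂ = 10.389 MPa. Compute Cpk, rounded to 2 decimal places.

0.90

Cpu = (USL − μ̂) / (3σ̂) = (394.6 − 357.5) / (3 × 10.389) = 1.1904; Cpl = (μ̂ − LSL) / (3σ̂) = (357.5 − 329.3) / (3 × 10.389) = 0.9048; Cpk = min(Cpu, Cpl) = 0.9048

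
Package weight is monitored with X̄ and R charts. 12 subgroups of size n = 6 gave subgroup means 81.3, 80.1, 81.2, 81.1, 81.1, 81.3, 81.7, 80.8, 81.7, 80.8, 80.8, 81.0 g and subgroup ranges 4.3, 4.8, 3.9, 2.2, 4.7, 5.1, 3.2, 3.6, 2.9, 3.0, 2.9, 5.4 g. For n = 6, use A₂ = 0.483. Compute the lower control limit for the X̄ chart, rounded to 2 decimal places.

79.22

X̄̄ = (81.3 + 80.1 + 81.2 + 81.1 + 81.1 + 81.3 + 81.7 + 80.8 + 81.7 + 80.8 + 80.8 + 81.0) / 12 = 972.9000 / 12 = 81.0750
R̄ = (4.3 + 4.8 + 3.9 + 2.2 + 4.7 + 5.1 + 3.2 + 3.6 + 2.9 + 3.0 + 2.9 + 5.4) / 12 = 46.0000 / 12 = 3.8333
LCL = X̄̄ − A₂·R̄ = 81.0750 − 0.483 × 3.8333 = 79.2235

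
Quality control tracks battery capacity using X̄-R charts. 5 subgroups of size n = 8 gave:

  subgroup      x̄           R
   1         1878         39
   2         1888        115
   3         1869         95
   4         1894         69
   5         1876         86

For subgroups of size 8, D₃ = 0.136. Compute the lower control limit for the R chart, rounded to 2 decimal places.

R̄ = (39 + 115 + 95 + 69 + 86) / 5 = 404.0000 / 5 = 80.8000
LCL_R = D₃·R̄ = 0.136 × 80.8000 = 10.9888

10.99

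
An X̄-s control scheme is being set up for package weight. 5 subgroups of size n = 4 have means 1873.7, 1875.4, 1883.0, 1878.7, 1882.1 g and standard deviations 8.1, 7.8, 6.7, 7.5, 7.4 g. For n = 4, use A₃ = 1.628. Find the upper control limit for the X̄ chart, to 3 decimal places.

1890.790

X̄̄ = (1873.7 + 1875.4 + 1883.0 + 1878.7 + 1882.1) / 5 = 1878.5800
s̄ = (8.1 + 7.8 + 6.7 + 7.5 + 7.4) / 5 = 7.5000
UCL = X̄̄ + A₃·s̄ = 1878.5800 + 1.628 × 7.5000 = 1890.7900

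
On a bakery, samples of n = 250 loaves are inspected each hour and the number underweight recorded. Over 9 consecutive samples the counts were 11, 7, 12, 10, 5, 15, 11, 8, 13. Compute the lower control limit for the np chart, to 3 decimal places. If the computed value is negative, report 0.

0.829

p̄ = Σdᵢ / (k·n) = 92 / (9 × 250) = 0.04089
LCL = np̄ − 3·√(np̄(1−p̄)) = 10.2222 − 3 × 3.1312 = 0.8287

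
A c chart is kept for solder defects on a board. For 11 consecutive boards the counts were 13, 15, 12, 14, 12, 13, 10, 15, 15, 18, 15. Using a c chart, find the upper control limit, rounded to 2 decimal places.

24.97

c̄ = (13 + 15 + 12 + 14 + 12 + 13 + 10 + 15 + 15 + 18 + 15) / 11 = 152 / 11 = 13.8182
UCL = c̄ + 3√c̄ = 13.8182 + 3 × √13.8182 = 13.8182 + 3 × 3.7173 = 24.9700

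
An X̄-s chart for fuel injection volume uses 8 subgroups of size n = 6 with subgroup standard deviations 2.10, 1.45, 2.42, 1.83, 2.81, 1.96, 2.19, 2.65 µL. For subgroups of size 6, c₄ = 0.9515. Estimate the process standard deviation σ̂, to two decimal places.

s̄ = (2.10 + 1.45 + 2.42 + 1.83 + 2.81 + 1.96 + 2.19 + 2.65) / 8 = 2.1763
σ̂ = s̄ / c₄ = 2.1763 / 0.9515 = 2.2872

2.29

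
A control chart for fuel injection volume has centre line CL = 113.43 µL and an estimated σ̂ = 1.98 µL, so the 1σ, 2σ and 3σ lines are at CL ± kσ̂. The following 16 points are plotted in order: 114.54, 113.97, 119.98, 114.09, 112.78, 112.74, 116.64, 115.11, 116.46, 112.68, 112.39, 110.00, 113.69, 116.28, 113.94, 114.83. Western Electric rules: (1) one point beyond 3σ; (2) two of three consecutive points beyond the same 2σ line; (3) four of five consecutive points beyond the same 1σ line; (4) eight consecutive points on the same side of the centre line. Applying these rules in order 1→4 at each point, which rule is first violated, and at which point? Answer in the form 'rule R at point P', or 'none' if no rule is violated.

Zone of each point (C = within 1σ̂, B = 1σ̂–2σ̂, A = 2σ̂–3σ̂, * = beyond 3σ̂; sign = side of CL): 1:+C, 2:+C, 3:+*, 4:+C, 5:-C, 6:-C, 7:+B, 8:+C, 9:+B, 10:-C, 11:-C, 12:-B, 13:+C, 14:+B, 15:+C, 16:+C
Rule 1 (one point beyond the 3σ limits) is satisfied at point 3.

rule 1 at point 3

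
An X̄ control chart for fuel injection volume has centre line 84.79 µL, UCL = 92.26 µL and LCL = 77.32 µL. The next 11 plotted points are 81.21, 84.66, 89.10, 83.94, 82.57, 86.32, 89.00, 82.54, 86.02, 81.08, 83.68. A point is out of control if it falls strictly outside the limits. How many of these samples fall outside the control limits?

All 11 points lie within [77.32, 92.26].

0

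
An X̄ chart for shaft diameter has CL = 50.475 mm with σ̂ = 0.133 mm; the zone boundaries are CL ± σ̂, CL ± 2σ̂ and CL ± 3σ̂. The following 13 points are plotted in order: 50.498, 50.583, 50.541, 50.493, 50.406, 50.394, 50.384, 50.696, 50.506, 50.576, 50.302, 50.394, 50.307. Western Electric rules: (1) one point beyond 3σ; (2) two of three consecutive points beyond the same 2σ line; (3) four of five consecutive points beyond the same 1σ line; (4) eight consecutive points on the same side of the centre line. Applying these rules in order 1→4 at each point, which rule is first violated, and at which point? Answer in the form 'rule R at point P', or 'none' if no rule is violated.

none

Zone of each point (C = within 1σ̂, B = 1σ̂–2σ̂, A = 2σ̂–3σ̂, * = beyond 3σ̂; sign = side of CL): 1:+C, 2:+C, 3:+C, 4:+C, 5:-C, 6:-C, 7:-C, 8:+B, 9:+C, 10:+C, 11:-B, 12:-C, 13:-B
No rule fires across all 13 points.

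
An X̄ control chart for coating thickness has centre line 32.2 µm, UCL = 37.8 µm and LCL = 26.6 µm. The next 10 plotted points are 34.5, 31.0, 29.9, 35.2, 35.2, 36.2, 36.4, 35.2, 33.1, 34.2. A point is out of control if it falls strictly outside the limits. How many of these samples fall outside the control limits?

0

All 10 points lie within [26.6, 37.8].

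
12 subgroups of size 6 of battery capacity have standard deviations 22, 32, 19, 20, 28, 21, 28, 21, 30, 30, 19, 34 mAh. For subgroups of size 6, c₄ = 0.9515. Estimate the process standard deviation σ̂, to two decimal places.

26.62

s̄ = (22 + 32 + 19 + 20 + 28 + 21 + 28 + 21 + 30 + 30 + 19 + 34) / 12 = 25.3333
σ̂ = s̄ / c₄ = 25.3333 / 0.9515 = 26.6246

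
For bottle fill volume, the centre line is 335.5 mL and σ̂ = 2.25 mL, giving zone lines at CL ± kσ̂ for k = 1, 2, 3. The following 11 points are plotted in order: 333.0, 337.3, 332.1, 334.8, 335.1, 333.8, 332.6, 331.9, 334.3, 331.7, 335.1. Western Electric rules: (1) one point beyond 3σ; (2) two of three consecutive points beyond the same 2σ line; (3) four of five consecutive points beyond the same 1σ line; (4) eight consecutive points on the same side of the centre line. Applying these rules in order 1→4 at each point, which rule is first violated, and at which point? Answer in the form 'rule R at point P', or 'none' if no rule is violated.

Zone of each point (C = within 1σ̂, B = 1σ̂–2σ̂, A = 2σ̂–3σ̂, * = beyond 3σ̂; sign = side of CL): 1:-B, 2:+C, 3:-B, 4:-C, 5:-C, 6:-C, 7:-B, 8:-B, 9:-C, 10:-B, 11:-C
Rule 4 (eight consecutive points on the same side of the centre line) is satisfied at point 10.

rule 4 at point 10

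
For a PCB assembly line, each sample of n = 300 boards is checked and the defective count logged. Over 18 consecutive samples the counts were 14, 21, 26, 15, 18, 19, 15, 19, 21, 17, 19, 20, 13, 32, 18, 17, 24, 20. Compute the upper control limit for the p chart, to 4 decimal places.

p̄ = Σdᵢ / (k·n) = 348 / (18 × 300) = 0.06444
UCL = p̄ + 3·√(p̄(1−p̄)/n) = 0.06444 + 3 × √(0.06444×0.93556/300) = 0.06444 + 3 × 0.01418 = 0.10697

0.1070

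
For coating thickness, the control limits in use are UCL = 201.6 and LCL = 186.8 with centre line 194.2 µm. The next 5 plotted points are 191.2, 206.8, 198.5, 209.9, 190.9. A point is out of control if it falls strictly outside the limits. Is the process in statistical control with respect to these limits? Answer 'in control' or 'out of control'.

out of control

Compare each point to [186.8, 201.6]: sample 2 = 206.8 > UCL; sample 4 = 209.9 > UCL.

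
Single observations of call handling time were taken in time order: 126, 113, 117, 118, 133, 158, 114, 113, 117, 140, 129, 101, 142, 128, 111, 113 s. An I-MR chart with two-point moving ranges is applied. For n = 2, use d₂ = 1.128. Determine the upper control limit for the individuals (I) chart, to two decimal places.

X̄ = (126 + 113 + 117 + 118 + 133 + 158 + 114 + 113 + 117 + 140 + 129 + 101 + 142 + 128 + 111 + 113) / 16 = 123.3125
Moving ranges: 13, 4, 1, 15, 25, 44, 1, 4, 23, 11, 28, 41, 14, 17, 2; M̄R̄ = 243.0000 / 15 = 16.2000
UCL = X̄ + 3·M̄R̄/d₂ = 123.3125 + 3 × 16.2000 / 1.128 = 166.3976

166.40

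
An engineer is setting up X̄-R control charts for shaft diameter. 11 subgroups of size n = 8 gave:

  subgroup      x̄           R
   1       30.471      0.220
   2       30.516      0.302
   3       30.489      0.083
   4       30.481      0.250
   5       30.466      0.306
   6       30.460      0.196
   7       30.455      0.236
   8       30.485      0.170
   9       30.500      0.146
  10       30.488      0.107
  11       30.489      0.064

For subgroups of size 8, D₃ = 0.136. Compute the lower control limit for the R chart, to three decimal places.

0.026

R̄ = (0.220 + 0.302 + 0.083 + 0.250 + 0.306 + 0.196 + 0.236 + 0.170 + 0.146 + 0.107 + 0.064) / 11 = 2.0800 / 11 = 0.1891
LCL_R = D₃·R̄ = 0.136 × 0.1891 = 0.0257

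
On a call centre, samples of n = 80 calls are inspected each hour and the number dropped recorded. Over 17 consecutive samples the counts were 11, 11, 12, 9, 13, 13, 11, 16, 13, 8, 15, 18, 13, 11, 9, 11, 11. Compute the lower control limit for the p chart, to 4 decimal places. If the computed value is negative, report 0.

p̄ = Σdᵢ / (k·n) = 205 / (17 × 80) = 0.15074
LCL = p̄ − 3·√(p̄(1−p̄)/n) = 0.15074 − 3 × 0.04000 = 0.03073

0.0307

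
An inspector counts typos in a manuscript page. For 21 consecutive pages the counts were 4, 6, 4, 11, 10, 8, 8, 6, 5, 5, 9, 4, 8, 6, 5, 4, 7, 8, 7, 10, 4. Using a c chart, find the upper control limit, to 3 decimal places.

14.337

c̄ = (4 + 6 + 4 + 11 + 10 + 8 + 8 + 6 + 5 + 5 + 9 + 4 + 8 + 6 + 5 + 4 + 7 + 8 + 7 + 10 + 4) / 21 = 139 / 21 = 6.6190
UCL = c̄ + 3√c̄ = 6.6190 + 3 × √6.6190 = 6.6190 + 3 × 2.5728 = 14.3373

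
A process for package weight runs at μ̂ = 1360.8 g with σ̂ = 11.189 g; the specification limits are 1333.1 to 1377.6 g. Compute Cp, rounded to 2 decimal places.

0.66

Cp = (USL − LSL) / (6σ̂) = (1377.6 − 1333.1) / (6 × 11.189) = 44.5000 / 67.1340 = 0.6629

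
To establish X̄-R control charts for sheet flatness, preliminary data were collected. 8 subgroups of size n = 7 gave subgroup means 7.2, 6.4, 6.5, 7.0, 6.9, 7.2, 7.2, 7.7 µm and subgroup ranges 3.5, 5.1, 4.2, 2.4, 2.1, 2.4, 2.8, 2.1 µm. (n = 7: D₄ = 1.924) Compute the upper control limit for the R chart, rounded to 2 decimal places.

5.92

R̄ = (3.5 + 5.1 + 4.2 + 2.4 + 2.1 + 2.4 + 2.8 + 2.1) / 8 = 24.6000 / 8 = 3.0750
UCL_R = D₄·R̄ = 1.924 × 3.0750 = 5.9163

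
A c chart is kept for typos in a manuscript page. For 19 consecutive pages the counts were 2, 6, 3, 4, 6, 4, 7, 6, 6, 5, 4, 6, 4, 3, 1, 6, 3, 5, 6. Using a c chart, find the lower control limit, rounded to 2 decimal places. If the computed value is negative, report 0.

c̄ = (2 + 6 + 3 + 4 + 6 + 4 + 7 + 6 + 6 + 5 + 4 + 6 + 4 + 3 + 1 + 6 + 3 + 5 + 6) / 19 = 87 / 19 = 4.5789
LCL = c̄ − 3√c̄ = 4.5789 − 3 × 2.1398 = -1.8406 → 0 (cannot be negative)

0.00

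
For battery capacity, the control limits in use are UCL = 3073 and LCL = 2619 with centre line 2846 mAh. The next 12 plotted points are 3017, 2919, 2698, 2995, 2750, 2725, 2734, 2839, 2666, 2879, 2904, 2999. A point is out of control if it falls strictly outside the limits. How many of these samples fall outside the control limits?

All 12 points lie within [2619, 3073].

0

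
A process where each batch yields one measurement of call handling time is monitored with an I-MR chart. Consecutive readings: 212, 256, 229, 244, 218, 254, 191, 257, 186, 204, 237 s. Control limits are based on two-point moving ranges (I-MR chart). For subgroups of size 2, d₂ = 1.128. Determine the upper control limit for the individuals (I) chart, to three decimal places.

X̄ = (212 + 256 + 229 + 244 + 218 + 254 + 191 + 257 + 186 + 204 + 237) / 11 = 226.1818
Moving ranges: 44, 27, 15, 26, 36, 63, 66, 71, 18, 33; M̄R̄ = 399.0000 / 10 = 39.9000
UCL = X̄ + 3·M̄R̄/d₂ = 226.1818 + 3 × 39.9000 / 1.128 = 332.2988

332.299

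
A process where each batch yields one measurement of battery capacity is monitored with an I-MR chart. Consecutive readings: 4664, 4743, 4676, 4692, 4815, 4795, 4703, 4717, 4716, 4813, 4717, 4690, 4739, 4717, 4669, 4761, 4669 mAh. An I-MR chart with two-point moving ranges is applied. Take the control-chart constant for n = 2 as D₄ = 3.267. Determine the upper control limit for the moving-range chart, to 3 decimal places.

Moving ranges: 79, 67, 16, 123, 20, 92, 14, 1, 97, 96, 27, 49, 22, 48, 92, 92; M̄R̄ = 935.0000 / 16 = 58.4375
UCL_MR = D₄·M̄R̄ = 3.267 × 58.4375 = 190.9153

190.915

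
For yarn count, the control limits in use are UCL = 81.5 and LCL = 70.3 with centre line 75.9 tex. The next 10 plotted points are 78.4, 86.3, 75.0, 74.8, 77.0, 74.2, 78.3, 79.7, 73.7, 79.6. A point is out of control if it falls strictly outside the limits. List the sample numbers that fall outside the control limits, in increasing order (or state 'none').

2

Compare each point to [70.3, 81.5]: sample 2 = 86.3 > UCL.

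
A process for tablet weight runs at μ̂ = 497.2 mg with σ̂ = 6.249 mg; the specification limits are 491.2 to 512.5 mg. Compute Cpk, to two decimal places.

Cpu = (USL − μ̂) / (3σ̂) = (512.5 − 497.2) / (3 × 6.249) = 0.8161; Cpl = (μ̂ − LSL) / (3σ̂) = (497.2 − 491.2) / (3 × 6.249) = 0.3201; Cpk = min(Cpu, Cpl) = 0.3201

0.32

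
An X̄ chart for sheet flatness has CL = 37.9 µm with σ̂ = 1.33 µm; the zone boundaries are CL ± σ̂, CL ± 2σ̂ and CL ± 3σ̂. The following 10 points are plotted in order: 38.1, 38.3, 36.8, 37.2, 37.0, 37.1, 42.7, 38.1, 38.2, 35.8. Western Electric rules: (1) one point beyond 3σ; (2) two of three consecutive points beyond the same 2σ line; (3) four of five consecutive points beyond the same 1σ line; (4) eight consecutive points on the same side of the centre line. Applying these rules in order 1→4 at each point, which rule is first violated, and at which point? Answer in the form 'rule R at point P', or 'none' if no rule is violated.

Zone of each point (C = within 1σ̂, B = 1σ̂–2σ̂, A = 2σ̂–3σ̂, * = beyond 3σ̂; sign = side of CL): 1:+C, 2:+C, 3:-C, 4:-C, 5:-C, 6:-C, 7:+*, 8:+C, 9:+C, 10:-B
Rule 1 (one point beyond the 3σ limits) is satisfied at point 7.

rule 1 at point 7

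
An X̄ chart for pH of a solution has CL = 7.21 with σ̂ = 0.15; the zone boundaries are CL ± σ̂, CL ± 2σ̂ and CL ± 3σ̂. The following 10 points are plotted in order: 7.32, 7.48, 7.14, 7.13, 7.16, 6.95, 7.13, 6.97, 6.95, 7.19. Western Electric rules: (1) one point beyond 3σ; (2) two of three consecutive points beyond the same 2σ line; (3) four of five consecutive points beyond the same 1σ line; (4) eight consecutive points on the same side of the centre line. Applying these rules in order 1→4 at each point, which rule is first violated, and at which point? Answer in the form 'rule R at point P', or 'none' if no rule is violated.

Zone of each point (C = within 1σ̂, B = 1σ̂–2σ̂, A = 2σ̂–3σ̂, * = beyond 3σ̂; sign = side of CL): 1:+C, 2:+B, 3:-C, 4:-C, 5:-C, 6:-B, 7:-C, 8:-B, 9:-B, 10:-C
Rule 4 (eight consecutive points on the same side of the centre line) is satisfied at point 10.

rule 4 at point 10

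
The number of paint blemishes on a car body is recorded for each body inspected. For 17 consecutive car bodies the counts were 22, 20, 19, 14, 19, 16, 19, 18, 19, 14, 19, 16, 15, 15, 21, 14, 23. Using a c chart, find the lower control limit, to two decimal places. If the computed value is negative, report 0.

5.16

c̄ = (22 + 20 + 19 + 14 + 19 + 16 + 19 + 18 + 19 + 14 + 19 + 16 + 15 + 15 + 21 + 14 + 23) / 17 = 303 / 17 = 17.8235
LCL = c̄ − 3√c̄ = 17.8235 − 3 × 4.2218 = 5.1582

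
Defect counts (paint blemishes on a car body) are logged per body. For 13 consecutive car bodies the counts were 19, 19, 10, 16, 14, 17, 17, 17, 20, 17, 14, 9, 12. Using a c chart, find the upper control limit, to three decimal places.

c̄ = (19 + 19 + 10 + 16 + 14 + 17 + 17 + 17 + 20 + 17 + 14 + 9 + 12) / 13 = 201 / 13 = 15.4615
UCL = c̄ + 3√c̄ = 15.4615 + 3 × √15.4615 = 15.4615 + 3 × 3.9321 = 27.2579

27.258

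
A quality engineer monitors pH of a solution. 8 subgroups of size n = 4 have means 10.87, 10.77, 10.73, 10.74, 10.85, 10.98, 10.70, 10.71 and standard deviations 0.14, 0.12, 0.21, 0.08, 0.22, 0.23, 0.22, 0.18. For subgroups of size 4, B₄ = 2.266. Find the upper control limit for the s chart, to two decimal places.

s̄ = (0.14 + 0.12 + 0.21 + 0.08 + 0.22 + 0.23 + 0.22 + 0.18) / 8 = 0.1750
UCL_s = B₄·s̄ = 2.266 × 0.1750 = 0.3965

0.40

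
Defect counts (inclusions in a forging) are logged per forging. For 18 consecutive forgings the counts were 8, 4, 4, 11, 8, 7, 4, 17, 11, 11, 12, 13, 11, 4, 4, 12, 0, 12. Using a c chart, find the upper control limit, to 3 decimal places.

17.246

c̄ = (8 + 4 + 4 + 11 + 8 + 7 + 4 + 17 + 11 + 11 + 12 + 13 + 11 + 4 + 4 + 12 + 0 + 12) / 18 = 153 / 18 = 8.5000
UCL = c̄ + 3√c̄ = 8.5000 + 3 × √8.5000 = 8.5000 + 3 × 2.9155 = 17.2464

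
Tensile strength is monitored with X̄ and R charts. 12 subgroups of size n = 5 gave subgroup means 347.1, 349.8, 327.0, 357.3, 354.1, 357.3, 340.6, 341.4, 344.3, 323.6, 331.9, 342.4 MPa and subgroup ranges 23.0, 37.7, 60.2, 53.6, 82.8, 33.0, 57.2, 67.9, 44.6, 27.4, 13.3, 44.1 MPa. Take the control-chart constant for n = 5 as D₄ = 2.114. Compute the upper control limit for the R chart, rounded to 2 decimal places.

95.98

R̄ = (23.0 + 37.7 + 60.2 + 53.6 + 82.8 + 33.0 + 57.2 + 67.9 + 44.6 + 27.4 + 13.3 + 44.1) / 12 = 544.8000 / 12 = 45.4000
UCL_R = D₄·R̄ = 2.114 × 45.4000 = 95.9756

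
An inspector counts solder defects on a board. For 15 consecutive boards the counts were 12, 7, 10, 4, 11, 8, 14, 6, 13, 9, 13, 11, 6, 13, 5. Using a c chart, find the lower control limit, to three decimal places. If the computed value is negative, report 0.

0.236

c̄ = (12 + 7 + 10 + 4 + 11 + 8 + 14 + 6 + 13 + 9 + 13 + 11 + 6 + 13 + 5) / 15 = 142 / 15 = 9.4667
LCL = c̄ − 3√c̄ = 9.4667 − 3 × 3.0768 = 0.2363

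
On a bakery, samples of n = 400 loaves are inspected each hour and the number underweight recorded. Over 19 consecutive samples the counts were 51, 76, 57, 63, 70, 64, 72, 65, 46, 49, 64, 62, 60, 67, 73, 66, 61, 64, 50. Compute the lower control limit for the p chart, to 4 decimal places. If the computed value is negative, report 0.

p̄ = Σdᵢ / (k·n) = 1180 / (19 × 400) = 0.15526
LCL = p̄ − 3·√(p̄(1−p̄)/n) = 0.15526 − 3 × 0.01811 = 0.10094

0.1009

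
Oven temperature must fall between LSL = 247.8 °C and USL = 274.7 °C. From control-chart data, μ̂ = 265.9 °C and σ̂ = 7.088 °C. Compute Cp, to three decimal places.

Cp = (USL − LSL) / (6σ̂) = (274.7 − 247.8) / (6 × 7.088) = 26.9000 / 42.5280 = 0.6325

0.633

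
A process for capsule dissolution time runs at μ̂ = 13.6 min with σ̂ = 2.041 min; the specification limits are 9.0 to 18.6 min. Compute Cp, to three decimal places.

0.784

Cp = (USL − LSL) / (6σ̂) = (18.6 − 9.0) / (6 × 2.041) = 9.6000 / 12.2460 = 0.7839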